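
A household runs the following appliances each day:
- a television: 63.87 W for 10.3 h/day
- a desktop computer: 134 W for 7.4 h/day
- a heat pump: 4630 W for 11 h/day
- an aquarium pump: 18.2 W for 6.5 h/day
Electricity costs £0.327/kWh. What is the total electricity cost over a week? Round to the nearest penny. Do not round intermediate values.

television: 63.87 W × 10.3 h × 7 d = 4,605 Wh = 4.605 kWh
desktop computer: 134 W × 7.4 h × 7 d = 6,941 Wh = 6.941 kWh
heat pump: 4630 W × 11 h × 7 d = 356,510 Wh = 356.5 kWh
aquarium pump: 18.2 W × 6.5 h × 7 d = 828 Wh = 0.8281 kWh
Total energy = 4.605 + 6.941 + 356.5 + 0.8281 = 368.9 kWh
Cost = 368.9 kWh × £0.327 = £120.63

£120.63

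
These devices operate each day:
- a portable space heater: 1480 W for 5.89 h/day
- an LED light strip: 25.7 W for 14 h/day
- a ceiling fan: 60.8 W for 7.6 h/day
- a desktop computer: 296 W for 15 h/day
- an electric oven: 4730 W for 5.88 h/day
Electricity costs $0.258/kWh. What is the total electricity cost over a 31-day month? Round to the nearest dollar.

$334

portable space heater: 1480 W × 5.89 h × 31 d = 270,233 Wh = 270.2 kWh
LED light strip: 25.7 W × 14 h × 31 d = 11,154 Wh = 11.15 kWh
ceiling fan: 60.8 W × 7.6 h × 31 d = 14,324 Wh = 14.32 kWh
desktop computer: 296 W × 15 h × 31 d = 137,640 Wh = 137.6 kWh
electric oven: 4730 W × 5.88 h × 31 d = 862,184 Wh = 862.2 kWh
Total energy = 270.2 + 11.15 + 14.32 + 137.6 + 862.2 = 1,296 kWh
Cost = 1,296 kWh × $0.258 = $334.25 ≈ $334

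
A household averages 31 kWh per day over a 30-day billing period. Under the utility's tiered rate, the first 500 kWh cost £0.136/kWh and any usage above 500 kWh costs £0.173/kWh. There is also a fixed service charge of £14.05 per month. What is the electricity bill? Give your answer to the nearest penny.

Usage = 31 kWh/day × 30 days = 930 kWh
First 500 kWh × £0.136 = £68.00
Remaining 430 kWh × £0.173 = £74.39
Energy charge = £142.39; + service £14.05 = £156.44

£156.44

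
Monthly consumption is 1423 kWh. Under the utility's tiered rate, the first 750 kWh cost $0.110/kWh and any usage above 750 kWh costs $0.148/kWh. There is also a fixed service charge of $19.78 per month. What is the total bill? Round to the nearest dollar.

First 750 kWh × $0.110 = $82.50
Remaining 673 kWh × $0.148 = $99.60
Energy charge = $182.10; + service $19.78 = $201.88 ≈ $202

$202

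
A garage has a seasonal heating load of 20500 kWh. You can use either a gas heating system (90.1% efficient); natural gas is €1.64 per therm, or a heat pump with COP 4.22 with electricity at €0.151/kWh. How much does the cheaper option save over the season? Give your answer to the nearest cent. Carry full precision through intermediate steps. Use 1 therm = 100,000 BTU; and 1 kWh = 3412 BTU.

Heat load = 20500 kWh × 3412 = 69,946,000 BTU
Gas: input = 69,946,000 / 0.901 = 77,631,521 BTU = 776.3 therm → 776.3 × €1.64 = €1,273.16
Heat pump: 69,946,000 BTU / 3412 = 20,500 kWh heat; / 4.22 = 4,858 kWh in → × €0.151 = €733.53
Difference = |€1,273.16 − €733.53| = €539.63

€539.63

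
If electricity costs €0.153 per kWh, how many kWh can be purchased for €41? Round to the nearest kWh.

€41 / €0.153 per kWh = 268 kWh

268 kWh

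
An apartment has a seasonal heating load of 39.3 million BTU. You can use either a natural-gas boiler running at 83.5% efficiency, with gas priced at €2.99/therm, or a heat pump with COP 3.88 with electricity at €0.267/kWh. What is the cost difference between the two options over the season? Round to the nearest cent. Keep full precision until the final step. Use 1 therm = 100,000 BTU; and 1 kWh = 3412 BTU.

Heat load = 39.3 × 10⁶ BTU = 39,300,000 BTU
Gas: input = 39,300,000 / 0.835 = 47,065,868 BTU = 470.7 therm → 470.7 × €2.99 = €1,407.27
Heat pump: 39,300,000 BTU / 3412 = 11,520 kWh heat; / 3.88 = 2,969 kWh in → × €0.267 = €792.62
Difference = |€1,407.27 − €792.62| = €614.65

€614.65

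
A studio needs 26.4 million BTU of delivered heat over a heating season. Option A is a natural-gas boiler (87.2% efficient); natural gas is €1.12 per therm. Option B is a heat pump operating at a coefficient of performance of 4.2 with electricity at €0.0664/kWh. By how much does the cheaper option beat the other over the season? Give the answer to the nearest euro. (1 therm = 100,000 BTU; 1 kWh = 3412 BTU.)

€217

Heat load = 26.4 × 10⁶ BTU = 26,400,000 BTU
Gas: input = 26,400,000 / 0.872 = 30,275,229 BTU = 302.8 therm → 302.8 × €1.12 = €339.08
Heat pump: 26,400,000 BTU / 3412 = 7,737 kWh heat; / 4.2 = 1,842 kWh in → × €0.0664 = €122.32
Difference = |€339.08 − €122.32| = €216.76 ≈ €217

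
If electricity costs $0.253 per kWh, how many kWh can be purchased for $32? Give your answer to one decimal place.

$32 / $0.253 per kWh = 126.5 kWh

126.5 kWh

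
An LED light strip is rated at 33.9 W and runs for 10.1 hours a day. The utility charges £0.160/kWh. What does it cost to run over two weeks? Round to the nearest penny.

£0.77

Energy = 33.9 W × 10.1 h/day × 14 days = 4,793 Wh = 4.793 kWh
Cost = 4.793 kWh × £0.160/kWh = £0.77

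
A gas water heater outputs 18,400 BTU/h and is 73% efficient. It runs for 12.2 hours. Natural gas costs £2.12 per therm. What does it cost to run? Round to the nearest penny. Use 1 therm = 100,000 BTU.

£6.52

Heat delivered = 18,400 BTU/h × 12.2 h = 224,480 BTU
Gas input = 224,480 / 0.73 = 307,507 BTU
= 307,507 / 100,000 = 3.075 therm
Cost = 3.075 × £2.12/therm = £6.52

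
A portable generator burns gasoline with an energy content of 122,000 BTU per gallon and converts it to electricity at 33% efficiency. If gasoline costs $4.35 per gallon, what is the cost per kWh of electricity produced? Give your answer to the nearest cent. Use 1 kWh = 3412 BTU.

Electrical output per gallon = 122,000 BTU × 0.33 / 3412 BTU/kWh = 11.8 kWh
Cost per kWh = $4.35 / 11.8 kWh = $0.369

$0.37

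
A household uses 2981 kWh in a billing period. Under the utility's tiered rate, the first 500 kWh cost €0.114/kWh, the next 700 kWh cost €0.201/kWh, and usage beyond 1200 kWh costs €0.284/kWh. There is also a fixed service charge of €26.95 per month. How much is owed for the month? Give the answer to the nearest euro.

€730

First 500 kWh × €0.114 = €57.00
Next 700 kWh × €0.201 = €140.70
Remaining 1781 kWh × €0.284 = €505.80
Energy charge = €703.50; + service €26.95 = €730.45 ≈ €730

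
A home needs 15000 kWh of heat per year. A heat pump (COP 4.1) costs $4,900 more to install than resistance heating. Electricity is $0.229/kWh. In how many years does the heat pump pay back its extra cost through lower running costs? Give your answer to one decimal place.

Resistance: 15000 kWh × $0.229 = $3,435.00/yr
Heat pump: 15000 / 4.1 = 3659 kWh in → × $0.229 = $837.80/yr
Annual savings = $2,597.20
Payback = $4,900 / $2,597.20 = 1.89 years

1.9 years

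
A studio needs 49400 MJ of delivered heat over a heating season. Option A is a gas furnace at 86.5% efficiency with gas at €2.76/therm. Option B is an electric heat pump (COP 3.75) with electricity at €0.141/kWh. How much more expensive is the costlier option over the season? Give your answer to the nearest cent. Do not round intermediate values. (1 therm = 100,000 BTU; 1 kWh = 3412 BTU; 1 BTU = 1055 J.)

Heat load = 49400 MJ = 49,400,000,000 J / 1055 = 46,824,645 BTU
Gas: input = 46,824,645 / 0.865 = 54,132,537 BTU = 541.3 therm → 541.3 × €2.76 = €1,494.06
Heat pump: 46,824,645 BTU / 3412 = 13,720 kWh heat; / 3.75 = 3,660 kWh in → × €0.141 = €516.00
Difference = |€1,494.06 − €516.00| = €978.05

€978.05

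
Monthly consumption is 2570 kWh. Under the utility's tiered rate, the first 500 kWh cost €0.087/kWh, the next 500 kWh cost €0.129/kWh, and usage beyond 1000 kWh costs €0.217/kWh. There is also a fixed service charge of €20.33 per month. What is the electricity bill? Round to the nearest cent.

€469.02

First 500 kWh × €0.087 = €43.50
Next 500 kWh × €0.129 = €64.50
Remaining 1570 kWh × €0.217 = €340.69
Energy charge = €448.69; + service €20.33 = €469.02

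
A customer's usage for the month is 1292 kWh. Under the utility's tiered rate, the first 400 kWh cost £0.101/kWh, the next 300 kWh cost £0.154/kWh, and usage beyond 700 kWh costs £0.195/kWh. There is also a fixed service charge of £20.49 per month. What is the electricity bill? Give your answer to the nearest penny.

£222.53

First 400 kWh × £0.101 = £40.40
Next 300 kWh × £0.154 = £46.20
Remaining 592 kWh × £0.195 = £115.44
Energy charge = £202.04; + service £20.49 = £222.53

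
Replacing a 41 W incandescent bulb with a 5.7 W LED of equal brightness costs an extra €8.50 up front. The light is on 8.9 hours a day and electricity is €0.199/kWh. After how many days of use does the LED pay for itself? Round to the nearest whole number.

136 days

Power saved = 41 − 5.7 = 35.3 W
Daily energy saved = 35.3 W × 8.9 h = 314.2 Wh = 0.31417 kWh
Daily savings = 0.31417 × €0.199 = €0.0625
Payback = €8.50 / €0.0625 per day = 136 days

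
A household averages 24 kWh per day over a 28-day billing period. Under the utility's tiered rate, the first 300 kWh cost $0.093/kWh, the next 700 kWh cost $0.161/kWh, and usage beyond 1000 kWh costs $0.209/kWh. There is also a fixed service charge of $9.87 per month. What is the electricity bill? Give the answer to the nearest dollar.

Usage = 24 kWh/day × 28 days = 672 kWh
First 300 kWh × $0.093 = $27.90
Next 372 kWh × $0.161 = $59.89
Remaining tier: 0 kWh (not reached)
Energy charge = $87.79; + service $9.87 = $97.66 ≈ $98

$98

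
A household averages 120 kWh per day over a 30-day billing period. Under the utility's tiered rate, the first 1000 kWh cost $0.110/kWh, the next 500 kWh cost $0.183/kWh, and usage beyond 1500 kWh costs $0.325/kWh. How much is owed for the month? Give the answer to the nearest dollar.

$884

Usage = 120 kWh/day × 30 days = 3600 kWh
First 1000 kWh × $0.110 = $110.00
Next 500 kWh × $0.183 = $91.50
Remaining 2100 kWh × $0.325 = $682.50
Total = $884.00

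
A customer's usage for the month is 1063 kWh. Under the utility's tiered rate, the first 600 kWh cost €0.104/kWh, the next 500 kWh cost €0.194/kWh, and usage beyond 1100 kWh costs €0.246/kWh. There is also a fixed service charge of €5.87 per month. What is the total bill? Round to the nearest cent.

€158.09

First 600 kWh × €0.104 = €62.40
Next 463 kWh × €0.194 = €89.82
Remaining tier: 0 kWh (not reached)
Energy charge = €152.22; + service €5.87 = €158.09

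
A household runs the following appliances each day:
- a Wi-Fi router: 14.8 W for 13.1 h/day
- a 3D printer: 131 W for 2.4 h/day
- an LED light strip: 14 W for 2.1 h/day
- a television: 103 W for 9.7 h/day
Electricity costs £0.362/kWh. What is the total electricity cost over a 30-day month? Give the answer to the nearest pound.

Wi-Fi router: 14.8 W × 13.1 h × 30 d = 5,816 Wh = 5.816 kWh
3D printer: 131 W × 2.4 h × 30 d = 9,432 Wh = 9.432 kWh
LED light strip: 14 W × 2.1 h × 30 d = 882 Wh = 0.882 kWh
television: 103 W × 9.7 h × 30 d = 29,973 Wh = 29.97 kWh
Total energy = 5.816 + 9.432 + 0.882 + 29.97 = 46.1 kWh
Cost = 46.1 kWh × £0.362 = £16.69 ≈ £17

£17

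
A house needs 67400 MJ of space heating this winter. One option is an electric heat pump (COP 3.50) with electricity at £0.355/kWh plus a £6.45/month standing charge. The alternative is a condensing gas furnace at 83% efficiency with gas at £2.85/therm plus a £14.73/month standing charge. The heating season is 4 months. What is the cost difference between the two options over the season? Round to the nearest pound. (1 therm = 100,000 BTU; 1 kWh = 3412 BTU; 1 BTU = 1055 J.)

Heat load = 67400 MJ = 67,400,000,000 J / 1055 = 63,886,256 BTU
Gas: input = 63,886,256 / 0.83 = 76,971,393 BTU = 769.7 therm → 769.7 × £2.85 = £2,193.68; + 4 × £14.73 standing = £2,252.60
Heat pump: 63,886,256 BTU / 3412 = 18,720 kWh heat; / 3.50 = 5,350 kWh in → × £0.355 = £1,899.15; + 4 × £6.45 standing = £1,924.95
Difference = |£2,252.60 − £1,924.95| = £327.66 ≈ £328

£328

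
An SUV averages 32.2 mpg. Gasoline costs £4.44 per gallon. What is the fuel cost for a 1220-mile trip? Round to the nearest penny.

Fuel = 1220 mi / 32.2 mpg = 37.89 gal
Cost = 37.89 gal × £4.44/gal = £168.22

£168.22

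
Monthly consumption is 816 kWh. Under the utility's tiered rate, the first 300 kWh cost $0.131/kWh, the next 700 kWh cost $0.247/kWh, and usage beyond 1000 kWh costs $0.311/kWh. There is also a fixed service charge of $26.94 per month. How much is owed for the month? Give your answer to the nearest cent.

First 300 kWh × $0.131 = $39.30
Next 516 kWh × $0.247 = $127.45
Remaining tier: 0 kWh (not reached)
Energy charge = $166.75; + service $26.94 = $193.69

$193.69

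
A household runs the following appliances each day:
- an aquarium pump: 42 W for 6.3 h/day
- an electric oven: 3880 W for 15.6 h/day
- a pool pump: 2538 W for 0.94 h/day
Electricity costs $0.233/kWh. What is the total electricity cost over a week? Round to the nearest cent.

$103.04

aquarium pump: 42 W × 6.3 h × 7 d = 1,852 Wh = 1.852 kWh
electric oven: 3880 W × 15.6 h × 7 d = 423,696 Wh = 423.7 kWh
pool pump: 2538 W × 0.94 h × 7 d = 16,700 Wh = 16.7 kWh
Total energy = 1.852 + 423.7 + 16.7 = 442.2 kWh
Cost = 442.2 kWh × $0.233 = $103.04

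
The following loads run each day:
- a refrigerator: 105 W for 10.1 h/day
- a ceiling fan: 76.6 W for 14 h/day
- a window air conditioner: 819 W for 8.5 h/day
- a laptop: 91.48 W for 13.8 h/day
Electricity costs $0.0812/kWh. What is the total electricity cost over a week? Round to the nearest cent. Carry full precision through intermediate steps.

$5.89

refrigerator: 105 W × 10.1 h × 7 d = 7,424 Wh = 7.423 kWh
ceiling fan: 76.6 W × 14 h × 7 d = 7,507 Wh = 7.507 kWh
window air conditioner: 819 W × 8.5 h × 7 d = 48,730 Wh = 48.73 kWh
laptop: 91.48 W × 13.8 h × 7 d = 8,837 Wh = 8.837 kWh
Total energy = 7.423 + 7.507 + 48.73 + 8.837 = 72.5 kWh
Cost = 72.5 kWh × $0.0812 = $5.89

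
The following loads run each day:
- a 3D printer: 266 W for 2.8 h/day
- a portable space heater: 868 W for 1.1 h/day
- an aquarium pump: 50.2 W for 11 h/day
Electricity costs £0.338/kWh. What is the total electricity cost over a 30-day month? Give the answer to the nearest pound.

£23

3D printer: 266 W × 2.8 h × 30 d = 22,344 Wh = 22.34 kWh
portable space heater: 868 W × 1.1 h × 30 d = 28,644 Wh = 28.64 kWh
aquarium pump: 50.2 W × 11 h × 30 d = 16,566 Wh = 16.57 kWh
Total energy = 22.34 + 28.64 + 16.57 = 67.55 kWh
Cost = 67.55 kWh × £0.338 = £22.83 ≈ £23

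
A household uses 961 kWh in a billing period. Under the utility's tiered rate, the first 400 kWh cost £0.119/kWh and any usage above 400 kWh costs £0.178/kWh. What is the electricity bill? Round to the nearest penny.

First 400 kWh × £0.119 = £47.60
Remaining 561 kWh × £0.178 = £99.86
Total = £147.46

£147.46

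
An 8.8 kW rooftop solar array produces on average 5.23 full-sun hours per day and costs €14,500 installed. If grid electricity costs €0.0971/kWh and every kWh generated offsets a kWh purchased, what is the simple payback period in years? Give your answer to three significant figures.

8.89 years

Daily generation = 8.8 kW × 5.23 h = 46.02 kWh
Annual generation = 46.02 × 365 = 16799 kWh
Annual savings = 16799 × €0.0971 = €1,631.16
Payback = €14,500 / €1,631.16 = 8.89 years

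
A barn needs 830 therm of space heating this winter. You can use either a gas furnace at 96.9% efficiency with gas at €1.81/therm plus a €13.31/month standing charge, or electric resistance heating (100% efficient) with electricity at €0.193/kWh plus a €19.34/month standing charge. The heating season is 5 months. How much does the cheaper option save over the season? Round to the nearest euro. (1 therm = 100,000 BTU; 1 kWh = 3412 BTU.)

€3175

Heat load = 830 therm × 100,000 = 83,000,000 BTU
Gas: input = 83,000,000 / 0.969 = 85,655,315 BTU = 856.6 therm → 856.6 × €1.81 = €1,550.36; + 5 × €13.31 standing = €1,616.91
Electric: 83,000,000 BTU / 3412 = 24,330 kWh → × €0.193 = €4,694.90; + 5 × €19.34 standing = €4,791.60
Difference = |€1,616.91 − €4,791.60| = €3,174.69 ≈ €3175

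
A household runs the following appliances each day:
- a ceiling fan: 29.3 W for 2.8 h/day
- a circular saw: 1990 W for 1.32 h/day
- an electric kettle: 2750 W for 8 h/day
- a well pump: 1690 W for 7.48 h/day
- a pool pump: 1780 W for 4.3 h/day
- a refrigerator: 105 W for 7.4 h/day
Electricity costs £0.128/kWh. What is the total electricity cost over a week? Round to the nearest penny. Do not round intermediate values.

ceiling fan: 29.3 W × 2.8 h × 7 d = 574 Wh = 0.5743 kWh
circular saw: 1990 W × 1.32 h × 7 d = 18,388 Wh = 18.39 kWh
electric kettle: 2750 W × 8 h × 7 d = 154,000 Wh = 154 kWh
well pump: 1690 W × 7.48 h × 7 d = 88,488 Wh = 88.49 kWh
pool pump: 1780 W × 4.3 h × 7 d = 53,578 Wh = 53.58 kWh
refrigerator: 105 W × 7.4 h × 7 d = 5,439 Wh = 5.439 kWh
Total energy = 0.5743 + 18.39 + 154 + 88.49 + 53.58 + 5.439 = 320.5 kWh
Cost = 320.5 kWh × £0.128 = £41.02

£41.02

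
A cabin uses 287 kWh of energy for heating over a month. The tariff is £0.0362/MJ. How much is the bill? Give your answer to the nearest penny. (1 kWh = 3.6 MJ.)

£37.40

287 kWh × (3.6 MJ/kWh) = 1,033 MJ
Cost = 1,033 MJ × £0.0362/MJ = £37.40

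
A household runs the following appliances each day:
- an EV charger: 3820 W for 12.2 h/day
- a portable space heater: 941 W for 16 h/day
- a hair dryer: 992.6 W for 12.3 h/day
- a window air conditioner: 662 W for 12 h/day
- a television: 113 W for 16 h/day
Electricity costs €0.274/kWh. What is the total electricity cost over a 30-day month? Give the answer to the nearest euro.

€687

EV charger: 3820 W × 12.2 h × 30 d = 1,398,120 Wh = 1,398 kWh
portable space heater: 941 W × 16 h × 30 d = 451,680 Wh = 451.7 kWh
hair dryer: 992.6 W × 12.3 h × 30 d = 366,269 Wh = 366.3 kWh
window air conditioner: 662 W × 12 h × 30 d = 238,320 Wh = 238.3 kWh
television: 113 W × 16 h × 30 d = 54,240 Wh = 54.24 kWh
Total energy = 1,398 + 451.7 + 366.3 + 238.3 + 54.24 = 2,509 kWh
Cost = 2,509 kWh × €0.274 = €687.36 ≈ €687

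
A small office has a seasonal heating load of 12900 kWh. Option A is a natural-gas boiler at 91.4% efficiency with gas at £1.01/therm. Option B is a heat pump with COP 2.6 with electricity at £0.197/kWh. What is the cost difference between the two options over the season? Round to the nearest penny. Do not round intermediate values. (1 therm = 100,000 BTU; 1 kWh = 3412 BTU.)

Heat load = 12900 kWh × 3412 = 44,014,800 BTU
Gas: input = 44,014,800 / 0.914 = 48,156,236 BTU = 481.6 therm → 481.6 × £1.01 = £486.38
Heat pump: 44,014,800 BTU / 3412 = 12,900 kWh heat; / 2.6 = 4,962 kWh in → × £0.197 = £977.42
Difference = |£486.38 − £977.42| = £491.05

£491.05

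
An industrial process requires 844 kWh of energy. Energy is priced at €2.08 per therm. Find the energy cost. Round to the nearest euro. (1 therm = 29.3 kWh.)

844 kWh × (0.03413 therm/kWh) = 28.81 therm
Cost = 28.81 therm × €2.08/therm = €59.92 ≈ €60

€60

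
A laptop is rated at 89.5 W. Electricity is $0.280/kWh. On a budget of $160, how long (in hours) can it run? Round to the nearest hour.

6385 h

Energy budget = $160 / $0.280 per kWh = 571.4 kWh = 571,429 Wh
Runtime = 571,429 Wh / 89.5 W = 6,385 h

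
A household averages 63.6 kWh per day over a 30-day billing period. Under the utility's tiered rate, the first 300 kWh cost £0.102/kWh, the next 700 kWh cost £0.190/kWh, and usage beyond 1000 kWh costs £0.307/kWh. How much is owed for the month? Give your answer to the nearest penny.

Usage = 63.6 kWh/day × 30 days = 1908 kWh
First 300 kWh × £0.102 = £30.60
Next 700 kWh × £0.190 = £133.00
Remaining 908 kWh × £0.307 = £278.76
Total = £442.36

£442.36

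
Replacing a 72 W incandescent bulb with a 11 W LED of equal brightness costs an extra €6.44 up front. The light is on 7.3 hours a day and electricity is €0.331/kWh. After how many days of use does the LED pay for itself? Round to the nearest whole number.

Power saved = 72 − 11 = 61 W
Daily energy saved = 61 W × 7.3 h = 445.3 Wh = 0.4453 kWh
Daily savings = 0.4453 × €0.331 = €0.1474
Payback = €6.44 / €0.1474 per day = 43.69 days

44 days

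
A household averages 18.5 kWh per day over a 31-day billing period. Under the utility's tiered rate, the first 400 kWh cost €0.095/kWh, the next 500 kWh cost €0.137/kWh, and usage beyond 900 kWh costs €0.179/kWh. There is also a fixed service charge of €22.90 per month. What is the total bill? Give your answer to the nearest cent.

Usage = 18.5 kWh/day × 31 days = 573.5 kWh
First 400 kWh × €0.095 = €38.00
Next 173.5 kWh × €0.137 = €23.77
Remaining tier: 0 kWh (not reached)
Energy charge = €61.77; + service €22.90 = €84.67

€84.67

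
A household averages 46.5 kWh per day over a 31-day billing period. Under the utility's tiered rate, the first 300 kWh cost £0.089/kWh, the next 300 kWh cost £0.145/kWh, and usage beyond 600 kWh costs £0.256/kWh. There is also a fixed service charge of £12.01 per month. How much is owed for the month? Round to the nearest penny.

Usage = 46.5 kWh/day × 31 days = 1441.5 kWh
First 300 kWh × £0.089 = £26.70
Next 300 kWh × £0.145 = £43.50
Remaining 841.5 kWh × £0.256 = £215.42
Energy charge = £285.62; + service £12.01 = £297.63

£297.63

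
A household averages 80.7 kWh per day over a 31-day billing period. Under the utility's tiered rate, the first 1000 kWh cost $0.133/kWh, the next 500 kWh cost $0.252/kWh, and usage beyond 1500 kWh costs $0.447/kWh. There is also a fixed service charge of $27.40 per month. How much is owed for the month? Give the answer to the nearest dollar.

Usage = 80.7 kWh/day × 31 days = 2501.7 kWh
First 1000 kWh × $0.133 = $133.00
Next 500 kWh × $0.252 = $126.00
Remaining 1001.7 kWh × $0.447 = $447.76
Energy charge = $706.76; + service $27.40 = $734.16 ≈ $734

$734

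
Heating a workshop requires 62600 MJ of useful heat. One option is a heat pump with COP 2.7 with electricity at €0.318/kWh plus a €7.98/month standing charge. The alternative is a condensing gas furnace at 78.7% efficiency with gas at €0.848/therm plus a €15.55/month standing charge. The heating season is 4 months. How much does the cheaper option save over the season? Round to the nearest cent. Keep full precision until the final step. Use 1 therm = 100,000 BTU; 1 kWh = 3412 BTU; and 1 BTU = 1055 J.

€1378.58

Heat load = 62600 MJ = 62,600,000,000 J / 1055 = 59,336,493 BTU
Gas: input = 59,336,493 / 0.787 = 75,395,798 BTU = 754 therm → 754 × €0.848 = €639.36; + 4 × €15.55 standing = €701.56
Heat pump: 59,336,493 BTU / 3412 = 17,390 kWh heat; / 2.7 = 6,441 kWh in → × €0.318 = €2,048.22; + 4 × €7.98 standing = €2,080.14
Difference = |€701.56 − €2,080.14| = €1,378.58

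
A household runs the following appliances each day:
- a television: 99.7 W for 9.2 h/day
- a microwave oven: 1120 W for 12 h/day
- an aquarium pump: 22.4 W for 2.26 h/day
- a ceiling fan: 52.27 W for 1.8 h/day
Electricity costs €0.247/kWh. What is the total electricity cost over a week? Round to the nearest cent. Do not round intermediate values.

€25.07

television: 99.7 W × 9.2 h × 7 d = 6,421 Wh = 6.421 kWh
microwave oven: 1120 W × 12 h × 7 d = 94,080 Wh = 94.08 kWh
aquarium pump: 22.4 W × 2.26 h × 7 d = 354 Wh = 0.3544 kWh
ceiling fan: 52.27 W × 1.8 h × 7 d = 659 Wh = 0.6586 kWh
Total energy = 6.421 + 94.08 + 0.3544 + 0.6586 = 101.5 kWh
Cost = 101.5 kWh × €0.247 = €25.07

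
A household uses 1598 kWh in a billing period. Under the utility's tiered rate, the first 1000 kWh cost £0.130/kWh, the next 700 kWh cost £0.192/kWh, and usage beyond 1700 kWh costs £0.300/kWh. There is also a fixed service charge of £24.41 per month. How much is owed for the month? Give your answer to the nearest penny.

First 1000 kWh × £0.130 = £130.00
Next 598 kWh × £0.192 = £114.82
Remaining tier: 0 kWh (not reached)
Energy charge = £244.82; + service £24.41 = £269.23

£269.23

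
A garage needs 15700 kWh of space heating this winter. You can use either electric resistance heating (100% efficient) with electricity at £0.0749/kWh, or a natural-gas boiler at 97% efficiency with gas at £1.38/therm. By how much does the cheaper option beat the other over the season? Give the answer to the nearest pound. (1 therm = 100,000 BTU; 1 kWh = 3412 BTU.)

£414

Heat load = 15700 kWh × 3412 = 53,568,400 BTU
Gas: input = 53,568,400 / 0.97 = 55,225,155 BTU = 552.3 therm → 552.3 × £1.38 = £762.11
Electric: 53,568,400 BTU / 3412 = 15,700 kWh → × £0.0749 = £1,175.93
Difference = |£762.11 − £1,175.93| = £413.82 ≈ £414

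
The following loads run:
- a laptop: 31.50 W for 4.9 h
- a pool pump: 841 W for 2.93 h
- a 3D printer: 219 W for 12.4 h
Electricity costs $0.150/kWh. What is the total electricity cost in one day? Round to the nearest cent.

laptop: 31.50 W × 4.9 h = 154 Wh = 0.1544 kWh
pool pump: 841 W × 2.93 h = 2,464 Wh = 2.464 kWh
3D printer: 219 W × 12.4 h = 2,716 Wh = 2.716 kWh
Total energy = 0.1544 + 2.464 + 2.716 = 5.334 kWh
Cost = 5.334 kWh × $0.150 = $0.80

$0.80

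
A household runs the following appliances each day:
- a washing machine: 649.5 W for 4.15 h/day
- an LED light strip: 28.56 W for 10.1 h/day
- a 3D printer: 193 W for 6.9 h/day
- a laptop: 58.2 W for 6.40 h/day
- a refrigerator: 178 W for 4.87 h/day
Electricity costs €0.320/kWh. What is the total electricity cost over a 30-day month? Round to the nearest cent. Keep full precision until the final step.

washing machine: 649.5 W × 4.15 h × 30 d = 80,863 Wh = 80.86 kWh
LED light strip: 28.56 W × 10.1 h × 30 d = 8,654 Wh = 8.654 kWh
3D printer: 193 W × 6.9 h × 30 d = 39,951 Wh = 39.95 kWh
laptop: 58.2 W × 6.40 h × 30 d = 11,174 Wh = 11.17 kWh
refrigerator: 178 W × 4.87 h × 30 d = 26,006 Wh = 26.01 kWh
Total energy = 80.86 + 8.654 + 39.95 + 11.17 + 26.01 = 166.6 kWh
Cost = 166.6 kWh × €0.320 = €53.33

€53.33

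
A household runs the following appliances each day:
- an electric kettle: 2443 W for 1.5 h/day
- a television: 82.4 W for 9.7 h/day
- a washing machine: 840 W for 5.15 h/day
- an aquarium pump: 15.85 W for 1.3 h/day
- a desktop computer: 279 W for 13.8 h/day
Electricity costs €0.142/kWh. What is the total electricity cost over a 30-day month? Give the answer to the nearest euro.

€54

electric kettle: 2443 W × 1.5 h × 30 d = 109,935 Wh = 109.9 kWh
television: 82.4 W × 9.7 h × 30 d = 23,978 Wh = 23.98 kWh
washing machine: 840 W × 5.15 h × 30 d = 129,780 Wh = 129.8 kWh
aquarium pump: 15.85 W × 1.3 h × 30 d = 618 Wh = 0.6181 kWh
desktop computer: 279 W × 13.8 h × 30 d = 115,506 Wh = 115.5 kWh
Total energy = 109.9 + 23.98 + 129.8 + 0.6181 + 115.5 = 379.8 kWh
Cost = 379.8 kWh × €0.142 = €53.93 ≈ €54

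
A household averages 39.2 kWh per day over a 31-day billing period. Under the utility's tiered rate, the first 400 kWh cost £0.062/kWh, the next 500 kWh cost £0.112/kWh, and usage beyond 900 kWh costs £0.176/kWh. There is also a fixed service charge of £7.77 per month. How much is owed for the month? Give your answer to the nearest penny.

£144.05

Usage = 39.2 kWh/day × 31 days = 1215.2 kWh
First 400 kWh × £0.062 = £24.80
Next 500 kWh × £0.112 = £56.00
Remaining 315.2 kWh × £0.176 = £55.48
Energy charge = £136.28; + service £7.77 = £144.05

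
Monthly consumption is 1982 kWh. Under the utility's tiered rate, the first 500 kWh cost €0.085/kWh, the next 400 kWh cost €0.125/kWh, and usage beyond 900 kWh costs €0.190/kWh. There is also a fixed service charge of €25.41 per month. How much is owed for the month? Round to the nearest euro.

First 500 kWh × €0.085 = €42.50
Next 400 kWh × €0.125 = €50.00
Remaining 1082 kWh × €0.190 = €205.58
Energy charge = €298.08; + service €25.41 = €323.49 ≈ €323

€323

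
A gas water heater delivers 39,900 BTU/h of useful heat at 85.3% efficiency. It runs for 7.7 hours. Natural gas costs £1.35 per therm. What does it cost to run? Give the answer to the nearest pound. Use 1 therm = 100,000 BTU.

Heat delivered = 39,900 BTU/h × 7.7 h = 307,230 BTU
Gas input = 307,230 / 0.853 = 360,176 BTU
= 360,176 / 100,000 = 3.602 therm
Cost = 3.602 × £1.35/therm = £4.86 ≈ £5

£5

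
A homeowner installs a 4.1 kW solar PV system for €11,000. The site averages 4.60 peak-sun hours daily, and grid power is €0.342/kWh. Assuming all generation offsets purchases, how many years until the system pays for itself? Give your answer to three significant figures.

4.67 years

Daily generation = 4.1 kW × 4.60 h = 18.86 kWh
Annual generation = 18.86 × 365 = 6883.9 kWh
Annual savings = 6883.9 × €0.342 = €2,354.29
Payback = €11,000 / €2,354.29 = 4.67 years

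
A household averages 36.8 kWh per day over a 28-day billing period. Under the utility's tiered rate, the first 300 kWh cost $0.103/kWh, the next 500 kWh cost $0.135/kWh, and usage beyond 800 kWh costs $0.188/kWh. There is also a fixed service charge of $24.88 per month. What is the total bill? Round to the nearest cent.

Usage = 36.8 kWh/day × 28 days = 1030.4 kWh
First 300 kWh × $0.103 = $30.90
Next 500 kWh × $0.135 = $67.50
Remaining 230.4 kWh × $0.188 = $43.32
Energy charge = $141.72; + service $24.88 = $166.60

$166.60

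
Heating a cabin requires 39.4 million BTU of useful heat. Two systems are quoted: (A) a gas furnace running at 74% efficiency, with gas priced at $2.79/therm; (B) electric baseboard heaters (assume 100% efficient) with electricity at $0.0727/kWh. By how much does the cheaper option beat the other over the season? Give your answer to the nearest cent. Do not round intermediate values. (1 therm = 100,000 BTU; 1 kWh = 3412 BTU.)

$645.98

Heat load = 39.4 × 10⁶ BTU = 39,400,000 BTU
Gas: input = 39,400,000 / 0.74 = 53,243,243 BTU = 532.4 therm → 532.4 × $2.79 = $1,485.49
Electric: 39,400,000 BTU / 3412 = 11,550 kWh → × $0.0727 = $839.50
Difference = |$1,485.49 − $839.50| = $645.98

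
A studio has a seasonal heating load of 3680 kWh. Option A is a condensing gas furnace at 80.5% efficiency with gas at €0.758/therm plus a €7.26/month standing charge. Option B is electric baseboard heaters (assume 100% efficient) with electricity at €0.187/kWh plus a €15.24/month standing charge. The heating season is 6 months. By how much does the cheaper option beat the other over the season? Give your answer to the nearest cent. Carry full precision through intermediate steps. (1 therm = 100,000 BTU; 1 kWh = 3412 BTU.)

Heat load = 3680 kWh × 3412 = 12,556,160 BTU
Gas: input = 12,556,160 / 0.805 = 15,597,714 BTU = 156 therm → 156 × €0.758 = €118.23; + 6 × €7.26 standing = €161.79
Electric: 12,556,160 BTU / 3412 = 3,680 kWh → × €0.187 = €688.16; + 6 × €15.24 standing = €779.60
Difference = |€161.79 − €779.60| = €617.81

€617.81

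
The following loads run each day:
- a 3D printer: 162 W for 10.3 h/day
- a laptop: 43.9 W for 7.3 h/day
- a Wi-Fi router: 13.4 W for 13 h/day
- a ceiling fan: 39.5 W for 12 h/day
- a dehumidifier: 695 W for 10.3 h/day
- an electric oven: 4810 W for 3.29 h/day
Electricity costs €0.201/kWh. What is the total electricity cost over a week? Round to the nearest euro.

€36

3D printer: 162 W × 10.3 h × 7 d = 11,680 Wh = 11.68 kWh
laptop: 43.9 W × 7.3 h × 7 d = 2,243 Wh = 2.243 kWh
Wi-Fi router: 13.4 W × 13 h × 7 d = 1,219 Wh = 1.219 kWh
ceiling fan: 39.5 W × 12 h × 7 d = 3,318 Wh = 3.318 kWh
dehumidifier: 695 W × 10.3 h × 7 d = 50,110 Wh = 50.11 kWh
electric oven: 4810 W × 3.29 h × 7 d = 110,774 Wh = 110.8 kWh
Total energy = 11.68 + 2.243 + 1.219 + 3.318 + 50.11 + 110.8 = 179.3 kWh
Cost = 179.3 kWh × €0.201 = €36.05 ≈ €36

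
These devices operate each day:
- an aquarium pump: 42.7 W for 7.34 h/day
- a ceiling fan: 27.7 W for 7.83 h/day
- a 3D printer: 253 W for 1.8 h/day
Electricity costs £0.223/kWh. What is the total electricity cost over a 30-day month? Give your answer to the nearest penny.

£6.59

aquarium pump: 42.7 W × 7.34 h × 30 d = 9,403 Wh = 9.403 kWh
ceiling fan: 27.7 W × 7.83 h × 30 d = 6,507 Wh = 6.507 kWh
3D printer: 253 W × 1.8 h × 30 d = 13,662 Wh = 13.66 kWh
Total energy = 9.403 + 6.507 + 13.66 = 29.57 kWh
Cost = 29.57 kWh × £0.223 = £6.59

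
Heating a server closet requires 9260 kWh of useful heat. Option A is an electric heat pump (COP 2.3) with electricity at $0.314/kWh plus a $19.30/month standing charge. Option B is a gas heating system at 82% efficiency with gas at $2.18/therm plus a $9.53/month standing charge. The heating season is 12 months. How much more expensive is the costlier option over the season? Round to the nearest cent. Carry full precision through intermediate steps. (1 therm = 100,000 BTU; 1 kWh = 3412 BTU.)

Heat load = 9260 kWh × 3412 = 31,595,120 BTU
Gas: input = 31,595,120 / 0.82 = 38,530,634 BTU = 385.3 therm → 385.3 × $2.18 = $839.97; + 12 × $9.53 standing = $954.33
Heat pump: 31,595,120 BTU / 3412 = 9,260 kWh heat; / 2.3 = 4,026 kWh in → × $0.314 = $1,264.19; + 12 × $19.30 standing = $1,495.79
Difference = |$954.33 − $1,495.79| = $541.46

$541.46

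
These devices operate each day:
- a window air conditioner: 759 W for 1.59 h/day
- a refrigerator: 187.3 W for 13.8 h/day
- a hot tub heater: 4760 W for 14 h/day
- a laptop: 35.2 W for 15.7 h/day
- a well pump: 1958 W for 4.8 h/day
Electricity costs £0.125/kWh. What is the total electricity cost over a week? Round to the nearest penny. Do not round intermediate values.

£70.33

window air conditioner: 759 W × 1.59 h × 7 d = 8,448 Wh = 8.448 kWh
refrigerator: 187.3 W × 13.8 h × 7 d = 18,093 Wh = 18.09 kWh
hot tub heater: 4760 W × 14 h × 7 d = 466,480 Wh = 466.5 kWh
laptop: 35.2 W × 15.7 h × 7 d = 3,868 Wh = 3.868 kWh
well pump: 1958 W × 4.8 h × 7 d = 65,789 Wh = 65.79 kWh
Total energy = 8.448 + 18.09 + 466.5 + 3.868 + 65.79 = 562.7 kWh
Cost = 562.7 kWh × £0.125 = £70.33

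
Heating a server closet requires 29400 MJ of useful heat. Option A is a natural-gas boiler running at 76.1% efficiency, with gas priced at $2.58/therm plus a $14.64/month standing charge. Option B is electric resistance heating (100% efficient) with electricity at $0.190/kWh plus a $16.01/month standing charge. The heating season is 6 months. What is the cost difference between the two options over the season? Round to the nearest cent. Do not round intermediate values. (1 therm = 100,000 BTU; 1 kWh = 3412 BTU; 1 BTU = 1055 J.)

Heat load = 29400 MJ = 29,400,000,000 J / 1055 = 27,867,299 BTU
Gas: input = 27,867,299 / 0.761 = 36,619,315 BTU = 366.2 therm → 366.2 × $2.58 = $944.78; + 6 × $14.64 standing = $1,032.62
Electric: 27,867,299 BTU / 3412 = 8,167 kWh → × $0.190 = $1,551.81; + 6 × $16.01 standing = $1,647.87
Difference = |$1,032.62 − $1,647.87| = $615.25

$615.25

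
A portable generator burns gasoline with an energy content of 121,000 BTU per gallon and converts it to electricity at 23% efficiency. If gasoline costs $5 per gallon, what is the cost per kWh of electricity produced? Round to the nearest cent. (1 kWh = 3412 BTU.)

$0.61

Electrical output per gallon = 121,000 BTU × 0.23 / 3412 BTU/kWh = 8.157 kWh
Cost per kWh = $5 / 8.157 kWh = $0.613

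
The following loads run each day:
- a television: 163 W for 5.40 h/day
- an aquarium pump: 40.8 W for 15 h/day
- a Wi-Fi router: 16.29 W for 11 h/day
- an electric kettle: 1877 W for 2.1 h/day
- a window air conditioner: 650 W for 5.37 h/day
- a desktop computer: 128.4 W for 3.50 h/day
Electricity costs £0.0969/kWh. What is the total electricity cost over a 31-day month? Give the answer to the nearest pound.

television: 163 W × 5.40 h × 31 d = 27,286 Wh = 27.29 kWh
aquarium pump: 40.8 W × 15 h × 31 d = 18,972 Wh = 18.97 kWh
Wi-Fi router: 16.29 W × 11 h × 31 d = 5,555 Wh = 5.555 kWh
electric kettle: 1877 W × 2.1 h × 31 d = 122,193 Wh = 122.2 kWh
window air conditioner: 650 W × 5.37 h × 31 d = 108,206 Wh = 108.2 kWh
desktop computer: 128.4 W × 3.50 h × 31 d = 13,931 Wh = 13.93 kWh
Total energy = 27.29 + 18.97 + 5.555 + 122.2 + 108.2 + 13.93 = 296.1 kWh
Cost = 296.1 kWh × £0.0969 = £28.70 ≈ £29

£29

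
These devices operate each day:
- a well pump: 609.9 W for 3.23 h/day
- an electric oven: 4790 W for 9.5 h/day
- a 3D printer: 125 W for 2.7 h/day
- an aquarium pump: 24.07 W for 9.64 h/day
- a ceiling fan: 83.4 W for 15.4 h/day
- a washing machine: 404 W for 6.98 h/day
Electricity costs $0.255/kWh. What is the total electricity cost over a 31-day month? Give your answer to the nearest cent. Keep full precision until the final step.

well pump: 609.9 W × 3.23 h × 31 d = 61,069 Wh = 61.07 kWh
electric oven: 4790 W × 9.5 h × 31 d = 1,410,655 Wh = 1,411 kWh
3D printer: 125 W × 2.7 h × 31 d = 10,462 Wh = 10.46 kWh
aquarium pump: 24.07 W × 9.64 h × 31 d = 7,193 Wh = 7.193 kWh
ceiling fan: 83.4 W × 15.4 h × 31 d = 39,815 Wh = 39.82 kWh
washing machine: 404 W × 6.98 h × 31 d = 87,418 Wh = 87.42 kWh
Total energy = 61.07 + 1,411 + 10.46 + 7.193 + 39.82 + 87.42 = 1,617 kWh
Cost = 1,617 kWh × $0.255 = $412.24

$412.24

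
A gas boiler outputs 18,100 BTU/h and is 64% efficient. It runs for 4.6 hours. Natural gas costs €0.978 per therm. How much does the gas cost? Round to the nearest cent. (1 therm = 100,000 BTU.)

€1.27

Heat delivered = 18,100 BTU/h × 4.6 h = 83,260 BTU
Gas input = 83,260 / 0.64 = 130,094 BTU
= 130,094 / 100,000 = 1.301 therm
Cost = 1.301 × €0.978/therm = €1.27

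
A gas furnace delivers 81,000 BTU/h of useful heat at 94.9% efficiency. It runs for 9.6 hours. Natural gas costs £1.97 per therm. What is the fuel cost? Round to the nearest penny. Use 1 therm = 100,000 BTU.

Heat delivered = 81,000 BTU/h × 9.6 h = 777,600 BTU
Gas input = 777,600 / 0.949 = 819,389 BTU
= 819,389 / 100,000 = 8.194 therm
Cost = 8.194 × £1.97/therm = £16.14

£16.14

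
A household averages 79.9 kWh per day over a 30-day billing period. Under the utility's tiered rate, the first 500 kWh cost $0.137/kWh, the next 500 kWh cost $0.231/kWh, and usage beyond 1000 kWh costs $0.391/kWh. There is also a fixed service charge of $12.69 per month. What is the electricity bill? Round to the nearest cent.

$742.92

Usage = 79.9 kWh/day × 30 days = 2397 kWh
First 500 kWh × $0.137 = $68.50
Next 500 kWh × $0.231 = $115.50
Remaining 1397 kWh × $0.391 = $546.23
Energy charge = $730.23; + service $12.69 = $742.92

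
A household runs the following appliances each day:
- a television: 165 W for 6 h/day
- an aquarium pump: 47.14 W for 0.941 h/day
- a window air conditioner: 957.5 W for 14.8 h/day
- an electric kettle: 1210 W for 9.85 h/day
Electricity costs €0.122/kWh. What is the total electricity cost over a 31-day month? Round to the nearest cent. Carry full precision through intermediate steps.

€102.58

television: 165 W × 6 h × 31 d = 30,690 Wh = 30.69 kWh
aquarium pump: 47.14 W × 0.941 h × 31 d = 1,375 Wh = 1.375 kWh
window air conditioner: 957.5 W × 14.8 h × 31 d = 439,301 Wh = 439.3 kWh
electric kettle: 1210 W × 9.85 h × 31 d = 369,474 Wh = 369.5 kWh
Total energy = 30.69 + 1.375 + 439.3 + 369.5 = 840.8 kWh
Cost = 840.8 kWh × €0.122 = €102.58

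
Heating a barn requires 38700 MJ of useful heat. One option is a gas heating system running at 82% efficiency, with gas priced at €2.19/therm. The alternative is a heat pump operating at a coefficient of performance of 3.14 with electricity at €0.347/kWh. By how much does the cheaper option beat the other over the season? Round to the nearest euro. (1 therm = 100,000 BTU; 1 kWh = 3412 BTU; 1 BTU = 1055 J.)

Heat load = 38700 MJ = 38,700,000,000 J / 1055 = 36,682,464 BTU
Gas: input = 36,682,464 / 0.82 = 44,734,713 BTU = 447.3 therm → 447.3 × €2.19 = €979.69
Heat pump: 36,682,464 BTU / 3412 = 10,750 kWh heat; / 3.14 = 3,424 kWh in → × €0.347 = €1,188.09
Difference = |€979.69 − €1,188.09| = €208.40 ≈ €208

€208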